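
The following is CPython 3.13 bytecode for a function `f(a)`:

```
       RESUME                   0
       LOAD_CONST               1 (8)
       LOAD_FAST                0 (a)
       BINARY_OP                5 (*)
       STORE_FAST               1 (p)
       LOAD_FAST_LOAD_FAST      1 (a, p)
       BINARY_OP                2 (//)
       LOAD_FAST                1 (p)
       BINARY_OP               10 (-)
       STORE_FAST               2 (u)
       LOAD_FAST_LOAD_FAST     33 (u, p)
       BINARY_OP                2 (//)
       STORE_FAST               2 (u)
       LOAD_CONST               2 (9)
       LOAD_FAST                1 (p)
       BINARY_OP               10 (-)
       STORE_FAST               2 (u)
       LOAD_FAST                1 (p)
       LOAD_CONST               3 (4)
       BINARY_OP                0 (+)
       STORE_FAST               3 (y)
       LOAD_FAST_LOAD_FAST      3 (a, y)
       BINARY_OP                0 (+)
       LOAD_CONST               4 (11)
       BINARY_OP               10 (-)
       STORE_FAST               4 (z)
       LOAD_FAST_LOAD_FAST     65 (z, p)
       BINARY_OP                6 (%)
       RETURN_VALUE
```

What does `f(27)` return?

LOAD_CONST → push 8. Stack: [8]
LOAD_FAST a → push 27. Stack: [8, 27]
BINARY_OP * → 8 * 27 = 216. Stack: [216]
STORE_FAST p → p=216. Stack: []
LOAD_FAST_LOAD_FAST a,p → push 27,216. Stack: [27, 216]
BINARY_OP // → 27 // 216 = 0. Stack: [0]
LOAD_FAST p → push 216. Stack: [0, 216]
BINARY_OP - → 0 - 216 = -216. Stack: [-216]
STORE_FAST u → u=-216. Stack: []
LOAD_FAST_LOAD_FAST u,p → push -216,216. Stack: [-216, 216]
BINARY_OP // → -216 // 216 = -1. Stack: [-1]
STORE_FAST u → u=-1. Stack: []
LOAD_CONST → push 9. Stack: [9]
LOAD_FAST p → push 216. Stack: [9, 216]
BINARY_OP - → 9 - 216 = -207. Stack: [-207]
STORE_FAST u → u=-207. Stack: []
LOAD_FAST p → push 216. Stack: [216]
LOAD_CONST → push 4. Stack: [216, 4]
BINARY_OP + → 216 + 4 = 220. Stack: [220]
STORE_FAST y → y=220. Stack: []
LOAD_FAST_LOAD_FAST a,y → push 27,220. Stack: [27, 220]
BINARY_OP + → 27 + 220 = 247. Stack: [247]
LOAD_CONST → push 11. Stack: [247, 11]
BINARY_OP - → 247 - 11 = 236. Stack: [236]
STORE_FAST z → z=236. Stack: []
LOAD_FAST_LOAD_FAST z,p → push 236,216. Stack: [236, 216]
BINARY_OP % → 236 % 216 = 20. Stack: [20]
RETURN_VALUE → return 20.

20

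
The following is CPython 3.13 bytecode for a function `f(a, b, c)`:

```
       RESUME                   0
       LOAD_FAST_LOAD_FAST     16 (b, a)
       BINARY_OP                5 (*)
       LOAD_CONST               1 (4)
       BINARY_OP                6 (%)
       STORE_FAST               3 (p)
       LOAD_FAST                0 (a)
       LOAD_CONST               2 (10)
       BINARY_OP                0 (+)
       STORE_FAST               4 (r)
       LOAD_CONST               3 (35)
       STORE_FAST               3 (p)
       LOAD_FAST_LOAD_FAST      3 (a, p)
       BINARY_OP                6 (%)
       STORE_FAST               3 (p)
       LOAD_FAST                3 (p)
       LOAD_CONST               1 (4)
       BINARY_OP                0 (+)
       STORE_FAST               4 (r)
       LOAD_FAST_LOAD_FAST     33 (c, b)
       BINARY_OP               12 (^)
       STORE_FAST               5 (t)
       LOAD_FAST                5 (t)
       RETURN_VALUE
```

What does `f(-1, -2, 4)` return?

-6

LOAD_FAST_LOAD_FAST b,a → push -2,-1. Stack: [-2, -1]
BINARY_OP * → -2 * -1 = 2. Stack: [2]
LOAD_CONST → push 4. Stack: [2, 4]
BINARY_OP % → 2 % 4 = 2. Stack: [2]
STORE_FAST p → p=2. Stack: []
LOAD_FAST a → push -1. Stack: [-1]
LOAD_CONST → push 10. Stack: [-1, 10]
BINARY_OP + → -1 + 10 = 9. Stack: [9]
STORE_FAST r → r=9. Stack: []
LOAD_CONST → push 35. Stack: [35]
STORE_FAST p → p=35. Stack: []
LOAD_FAST_LOAD_FAST a,p → push -1,35. Stack: [-1, 35]
BINARY_OP % → -1 % 35 = 34. Stack: [34]
STORE_FAST p → p=34. Stack: []
LOAD_FAST p → push 34. Stack: [34]
LOAD_CONST → push 4. Stack: [34, 4]
BINARY_OP + → 34 + 4 = 38. Stack: [38]
STORE_FAST r → r=38. Stack: []
LOAD_FAST_LOAD_FAST c,b → push 4,-2. Stack: [4, -2]
BINARY_OP ^ → 4 ^ -2 = -6. Stack: [-6]
STORE_FAST t → t=-6. Stack: []
LOAD_FAST t → push -6. Stack: [-6]
RETURN_VALUE → return -6.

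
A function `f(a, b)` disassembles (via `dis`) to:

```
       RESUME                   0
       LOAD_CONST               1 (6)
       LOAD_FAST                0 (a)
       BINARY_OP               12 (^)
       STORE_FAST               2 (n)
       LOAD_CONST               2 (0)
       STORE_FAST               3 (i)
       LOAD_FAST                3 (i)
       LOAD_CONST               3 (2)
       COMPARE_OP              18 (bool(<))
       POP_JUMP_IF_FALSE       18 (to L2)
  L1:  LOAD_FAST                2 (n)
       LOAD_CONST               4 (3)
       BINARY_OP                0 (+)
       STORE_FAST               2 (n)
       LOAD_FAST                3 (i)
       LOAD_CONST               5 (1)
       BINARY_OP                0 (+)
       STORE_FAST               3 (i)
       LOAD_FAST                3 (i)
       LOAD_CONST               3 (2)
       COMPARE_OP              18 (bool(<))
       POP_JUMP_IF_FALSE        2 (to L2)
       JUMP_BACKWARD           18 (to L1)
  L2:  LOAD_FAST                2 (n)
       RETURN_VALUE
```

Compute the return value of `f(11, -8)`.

19

LOAD_CONST → push 6. Stack: [6]
LOAD_FAST a → push 11. Stack: [6, 11]
BINARY_OP ^ → 6 ^ 11 = 13. Stack: [13]
STORE_FAST n → n=13. Stack: []
LOAD_CONST → push 0. Stack: [0]
STORE_FAST i → i=0. Stack: []
LOAD_FAST i → push 0. Stack: [0]
LOAD_CONST → push 2. Stack: [0, 2]
COMPARE_OP bool(<) → 0 vs 2 = True. Stack: [True]
POP_JUMP_IF_FALSE → pop True; no jump. Stack: []
LOAD_FAST n → push 13. Stack: [13]
LOAD_CONST → push 3. Stack: [13, 3]
BINARY_OP + → 13 + 3 = 16. Stack: [16]
STORE_FAST n → n=16. Stack: []
LOAD_FAST i → push 0. Stack: [0]
LOAD_CONST → push 1. Stack: [0, 1]
BINARY_OP + → 0 + 1 = 1. Stack: [1]
STORE_FAST i → i=1. Stack: []
LOAD_FAST i → push 1. Stack: [1]
LOAD_CONST → push 2. Stack: [1, 2]
COMPARE_OP bool(<) → 1 vs 2 = True. Stack: [True]
POP_JUMP_IF_FALSE → pop True; no jump. Stack: []
LOAD_FAST n → push 16. Stack: [16]
LOAD_CONST → push 3. Stack: [16, 3]
BINARY_OP + → 16 + 3 = 19. Stack: [19]
STORE_FAST n → n=19. Stack: []
LOAD_FAST i → push 1. Stack: [1]
LOAD_CONST → push 1. Stack: [1, 1]
BINARY_OP + → 1 + 1 = 2. Stack: [2]
STORE_FAST i → i=2. Stack: []
LOAD_FAST i → push 2. Stack: [2]
LOAD_CONST → push 2. Stack: [2, 2]
COMPARE_OP bool(<) → 2 vs 2 = False. Stack: [False]
POP_JUMP_IF_FALSE → pop False; jump. Stack: []
LOAD_FAST n → push 19. Stack: [19]
RETURN_VALUE → return 19.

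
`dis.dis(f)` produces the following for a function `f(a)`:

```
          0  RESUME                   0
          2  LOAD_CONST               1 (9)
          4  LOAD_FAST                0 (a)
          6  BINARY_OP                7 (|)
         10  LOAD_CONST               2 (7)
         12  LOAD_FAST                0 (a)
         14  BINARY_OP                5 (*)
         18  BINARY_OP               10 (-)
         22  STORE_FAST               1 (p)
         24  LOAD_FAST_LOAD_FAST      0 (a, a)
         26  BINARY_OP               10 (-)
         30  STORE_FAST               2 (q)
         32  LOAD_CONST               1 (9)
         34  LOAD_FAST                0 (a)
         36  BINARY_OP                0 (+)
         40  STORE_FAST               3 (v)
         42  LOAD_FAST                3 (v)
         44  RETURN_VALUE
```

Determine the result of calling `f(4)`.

13

LOAD_CONST → push 9. Stack: [9]
LOAD_FAST a → push 4. Stack: [9, 4]
BINARY_OP | → 9 | 4 = 13. Stack: [13]
LOAD_CONST → push 7. Stack: [13, 7]
LOAD_FAST a → push 4. Stack: [13, 7, 4]
BINARY_OP * → 7 * 4 = 28. Stack: [13, 28]
BINARY_OP - → 13 - 28 = -15. Stack: [-15]
STORE_FAST p → p=-15. Stack: []
LOAD_FAST_LOAD_FAST a,a → push 4,4. Stack: [4, 4]
BINARY_OP - → 4 - 4 = 0. Stack: [0]
STORE_FAST q → q=0. Stack: []
LOAD_CONST → push 9. Stack: [9]
LOAD_FAST a → push 4. Stack: [9, 4]
BINARY_OP + → 9 + 4 = 13. Stack: [13]
STORE_FAST v → v=13. Stack: []
LOAD_FAST v → push 13. Stack: [13]
RETURN_VALUE → return 13.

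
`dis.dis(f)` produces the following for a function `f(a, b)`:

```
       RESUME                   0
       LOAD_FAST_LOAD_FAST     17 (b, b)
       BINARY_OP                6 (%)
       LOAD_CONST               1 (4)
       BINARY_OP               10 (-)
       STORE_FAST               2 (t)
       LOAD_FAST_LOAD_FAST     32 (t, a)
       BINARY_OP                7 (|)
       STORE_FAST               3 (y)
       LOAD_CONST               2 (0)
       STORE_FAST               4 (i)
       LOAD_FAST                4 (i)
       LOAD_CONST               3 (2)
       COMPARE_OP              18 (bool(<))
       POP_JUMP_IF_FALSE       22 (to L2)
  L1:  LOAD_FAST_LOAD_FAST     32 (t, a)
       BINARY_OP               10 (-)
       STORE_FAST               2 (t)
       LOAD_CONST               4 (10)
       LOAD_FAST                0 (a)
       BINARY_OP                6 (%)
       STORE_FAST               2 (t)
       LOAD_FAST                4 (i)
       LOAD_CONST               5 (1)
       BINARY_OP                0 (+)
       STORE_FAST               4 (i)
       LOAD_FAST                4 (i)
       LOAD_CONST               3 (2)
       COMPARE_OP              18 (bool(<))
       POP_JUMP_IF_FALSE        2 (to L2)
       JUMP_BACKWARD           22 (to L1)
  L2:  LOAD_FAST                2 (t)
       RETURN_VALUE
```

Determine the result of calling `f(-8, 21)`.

LOAD_FAST_LOAD_FAST b,b → push 21,21. Stack: [21, 21]
BINARY_OP % → 21 % 21 = 0. Stack: [0]
LOAD_CONST → push 4. Stack: [0, 4]
BINARY_OP - → 0 - 4 = -4. Stack: [-4]
STORE_FAST t → t=-4. Stack: []
LOAD_FAST_LOAD_FAST t,a → push -4,-8. Stack: [-4, -8]
BINARY_OP | → -4 | -8 = -4. Stack: [-4]
STORE_FAST y → y=-4. Stack: []
LOAD_CONST → push 0. Stack: [0]
STORE_FAST i → i=0. Stack: []
LOAD_FAST i → push 0. Stack: [0]
LOAD_CONST → push 2. Stack: [0, 2]
COMPARE_OP bool(<) → 0 vs 2 = True. Stack: [True]
POP_JUMP_IF_FALSE → pop True; no jump. Stack: []
LOAD_FAST_LOAD_FAST t,a → push -4,-8. Stack: [-4, -8]
BINARY_OP - → -4 - -8 = 4. Stack: [4]
STORE_FAST t → t=4. Stack: []
LOAD_CONST → push 10. Stack: [10]
LOAD_FAST a → push -8. Stack: [10, -8]
BINARY_OP % → 10 % -8 = -6. Stack: [-6]
STORE_FAST t → t=-6. Stack: []
LOAD_FAST i → push 0. Stack: [0]
LOAD_CONST → push 1. Stack: [0, 1]
BINARY_OP + → 0 + 1 = 1. Stack: [1]
STORE_FAST i → i=1. Stack: []
LOAD_FAST i → push 1. Stack: [1]
LOAD_CONST → push 2. Stack: [1, 2]
COMPARE_OP bool(<) → 1 vs 2 = True. Stack: [True]
POP_JUMP_IF_FALSE → pop True; no jump. Stack: []
LOAD_FAST_LOAD_FAST t,a → push -6,-8. Stack: [-6, -8]
BINARY_OP - → -6 - -8 = 2. Stack: [2]
STORE_FAST t → t=2. Stack: []
LOAD_CONST → push 10. Stack: [10]
LOAD_FAST a → push -8. Stack: [10, -8]
BINARY_OP % → 10 % -8 = -6. Stack: [-6]
STORE_FAST t → t=-6. Stack: []
LOAD_FAST i → push 1. Stack: [1]
LOAD_CONST → push 1. Stack: [1, 1]
BINARY_OP + → 1 + 1 = 2. Stack: [2]
STORE_FAST i → i=2. Stack: []
LOAD_FAST i → push 2. Stack: [2]
LOAD_CONST → push 2. Stack: [2, 2]
COMPARE_OP bool(<) → 2 vs 2 = False. Stack: [False]
POP_JUMP_IF_FALSE → pop False; jump. Stack: []
LOAD_FAST t → push -6. Stack: [-6]
RETURN_VALUE → return -6.

-6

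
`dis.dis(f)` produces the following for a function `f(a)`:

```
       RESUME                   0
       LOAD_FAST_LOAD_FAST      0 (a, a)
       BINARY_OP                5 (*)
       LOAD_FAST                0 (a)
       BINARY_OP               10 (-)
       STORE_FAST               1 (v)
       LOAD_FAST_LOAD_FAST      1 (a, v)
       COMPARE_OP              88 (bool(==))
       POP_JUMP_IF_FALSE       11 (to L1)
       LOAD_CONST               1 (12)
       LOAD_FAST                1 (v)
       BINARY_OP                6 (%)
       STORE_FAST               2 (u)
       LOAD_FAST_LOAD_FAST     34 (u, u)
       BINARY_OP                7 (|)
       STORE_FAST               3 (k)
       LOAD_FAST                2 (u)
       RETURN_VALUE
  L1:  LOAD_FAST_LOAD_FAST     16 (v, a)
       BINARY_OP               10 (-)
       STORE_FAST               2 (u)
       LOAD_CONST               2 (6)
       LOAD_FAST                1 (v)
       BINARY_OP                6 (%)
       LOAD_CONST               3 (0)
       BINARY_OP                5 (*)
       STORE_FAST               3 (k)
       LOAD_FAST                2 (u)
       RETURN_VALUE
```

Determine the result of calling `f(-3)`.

LOAD_FAST_LOAD_FAST a,a → push -3,-3. Stack: [-3, -3]
BINARY_OP * → -3 * -3 = 9. Stack: [9]
LOAD_FAST a → push -3. Stack: [9, -3]
BINARY_OP - → 9 - -3 = 12. Stack: [12]
STORE_FAST v → v=12. Stack: []
LOAD_FAST_LOAD_FAST a,v → push -3,12. Stack: [-3, 12]
COMPARE_OP bool(==) → -3 vs 12 = False. Stack: [False]
POP_JUMP_IF_FALSE → pop False; jump. Stack: []
LOAD_FAST_LOAD_FAST v,a → push 12,-3. Stack: [12, -3]
BINARY_OP - → 12 - -3 = 15. Stack: [15]
STORE_FAST u → u=15. Stack: []
LOAD_CONST → push 6. Stack: [6]
LOAD_FAST v → push 12. Stack: [6, 12]
BINARY_OP % → 6 % 12 = 6. Stack: [6]
LOAD_CONST → push 0. Stack: [6, 0]
BINARY_OP * → 6 * 0 = 0. Stack: [0]
STORE_FAST k → k=0. Stack: []
LOAD_FAST u → push 15. Stack: [15]
RETURN_VALUE → return 15.

15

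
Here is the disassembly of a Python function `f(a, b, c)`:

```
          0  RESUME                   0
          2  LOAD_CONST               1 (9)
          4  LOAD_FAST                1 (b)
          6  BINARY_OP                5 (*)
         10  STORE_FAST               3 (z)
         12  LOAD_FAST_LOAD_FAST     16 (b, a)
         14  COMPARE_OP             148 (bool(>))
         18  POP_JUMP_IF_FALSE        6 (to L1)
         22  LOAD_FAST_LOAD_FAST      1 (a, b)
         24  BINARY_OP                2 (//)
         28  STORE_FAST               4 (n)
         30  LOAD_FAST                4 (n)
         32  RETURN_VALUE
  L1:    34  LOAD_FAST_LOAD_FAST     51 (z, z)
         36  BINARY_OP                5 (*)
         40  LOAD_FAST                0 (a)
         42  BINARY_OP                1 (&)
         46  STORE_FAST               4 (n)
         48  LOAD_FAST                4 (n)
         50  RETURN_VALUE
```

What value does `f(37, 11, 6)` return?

1

LOAD_CONST → push 9. Stack: [9]
LOAD_FAST b → push 11. Stack: [9, 11]
BINARY_OP * → 9 * 11 = 99. Stack: [99]
STORE_FAST z → z=99. Stack: []
LOAD_FAST_LOAD_FAST b,a → push 11,37. Stack: [11, 37]
COMPARE_OP bool(>) → 11 vs 37 = False. Stack: [False]
POP_JUMP_IF_FALSE → pop False; jump. Stack: []
LOAD_FAST_LOAD_FAST z,z → push 99,99. Stack: [99, 99]
BINARY_OP * → 99 * 99 = 9801. Stack: [9801]
LOAD_FAST a → push 37. Stack: [9801, 37]
BINARY_OP & → 9801 & 37 = 1. Stack: [1]
STORE_FAST n → n=1. Stack: []
LOAD_FAST n → push 1. Stack: [1]
RETURN_VALUE → return 1.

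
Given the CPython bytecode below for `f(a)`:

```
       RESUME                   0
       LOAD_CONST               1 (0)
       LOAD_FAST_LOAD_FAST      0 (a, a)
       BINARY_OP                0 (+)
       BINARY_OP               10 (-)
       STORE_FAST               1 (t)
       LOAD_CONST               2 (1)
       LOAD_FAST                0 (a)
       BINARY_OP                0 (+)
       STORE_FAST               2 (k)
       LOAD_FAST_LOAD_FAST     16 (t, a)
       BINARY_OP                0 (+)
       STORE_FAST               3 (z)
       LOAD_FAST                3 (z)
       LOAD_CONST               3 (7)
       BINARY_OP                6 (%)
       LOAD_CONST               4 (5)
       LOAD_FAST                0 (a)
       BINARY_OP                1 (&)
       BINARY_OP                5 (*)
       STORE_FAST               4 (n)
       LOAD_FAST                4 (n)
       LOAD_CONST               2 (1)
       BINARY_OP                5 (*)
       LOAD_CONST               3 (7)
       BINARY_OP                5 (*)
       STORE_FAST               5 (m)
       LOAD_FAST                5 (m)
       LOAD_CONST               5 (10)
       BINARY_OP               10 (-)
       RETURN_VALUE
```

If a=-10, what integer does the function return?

LOAD_CONST → push 0. Stack: [0]
LOAD_FAST_LOAD_FAST a,a → push -10,-10. Stack: [0, -10, -10]
BINARY_OP + → -10 + -10 = -20. Stack: [0, -20]
BINARY_OP - → 0 - -20 = 20. Stack: [20]
STORE_FAST t → t=20. Stack: []
LOAD_CONST → push 1. Stack: [1]
LOAD_FAST a → push -10. Stack: [1, -10]
BINARY_OP + → 1 + -10 = -9. Stack: [-9]
STORE_FAST k → k=-9. Stack: []
LOAD_FAST_LOAD_FAST t,a → push 20,-10. Stack: [20, -10]
BINARY_OP + → 20 + -10 = 10. Stack: [10]
STORE_FAST z → z=10. Stack: []
LOAD_FAST z → push 10. Stack: [10]
LOAD_CONST → push 7. Stack: [10, 7]
BINARY_OP % → 10 % 7 = 3. Stack: [3]
LOAD_CONST → push 5. Stack: [3, 5]
LOAD_FAST a → push -10. Stack: [3, 5, -10]
BINARY_OP & → 5 & -10 = 4. Stack: [3, 4]
BINARY_OP * → 3 * 4 = 12. Stack: [12]
STORE_FAST n → n=12. Stack: []
LOAD_FAST n → push 12. Stack: [12]
LOAD_CONST → push 1. Stack: [12, 1]
BINARY_OP * → 12 * 1 = 12. Stack: [12]
LOAD_CONST → push 7. Stack: [12, 7]
BINARY_OP * → 12 * 7 = 84. Stack: [84]
STORE_FAST m → m=84. Stack: []
LOAD_FAST m → push 84. Stack: [84]
LOAD_CONST → push 10. Stack: [84, 10]
BINARY_OP - → 84 - 10 = 74. Stack: [74]
RETURN_VALUE → return 74.

74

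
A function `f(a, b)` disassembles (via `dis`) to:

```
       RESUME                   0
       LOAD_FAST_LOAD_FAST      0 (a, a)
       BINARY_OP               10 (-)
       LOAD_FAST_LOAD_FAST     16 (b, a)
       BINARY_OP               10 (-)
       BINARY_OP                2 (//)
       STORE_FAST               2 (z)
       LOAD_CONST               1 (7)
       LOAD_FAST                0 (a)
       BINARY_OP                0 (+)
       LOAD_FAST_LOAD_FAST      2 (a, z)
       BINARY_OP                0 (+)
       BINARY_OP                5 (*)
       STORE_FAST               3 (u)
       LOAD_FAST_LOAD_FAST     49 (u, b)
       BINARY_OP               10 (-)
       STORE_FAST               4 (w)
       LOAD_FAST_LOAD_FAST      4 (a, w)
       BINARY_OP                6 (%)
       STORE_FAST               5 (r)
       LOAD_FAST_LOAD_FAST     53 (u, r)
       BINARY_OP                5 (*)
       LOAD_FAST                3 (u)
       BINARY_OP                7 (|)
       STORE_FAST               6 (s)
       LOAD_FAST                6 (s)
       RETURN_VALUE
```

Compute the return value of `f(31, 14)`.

36542

LOAD_FAST_LOAD_FAST a,a → push 31,31. Stack: [31, 31]
BINARY_OP - → 31 - 31 = 0. Stack: [0]
LOAD_FAST_LOAD_FAST b,a → push 14,31. Stack: [0, 14, 31]
BINARY_OP - → 14 - 31 = -17. Stack: [0, -17]
BINARY_OP // → 0 // -17 = 0. Stack: [0]
STORE_FAST z → z=0. Stack: []
LOAD_CONST → push 7. Stack: [7]
LOAD_FAST a → push 31. Stack: [7, 31]
BINARY_OP + → 7 + 31 = 38. Stack: [38]
LOAD_FAST_LOAD_FAST a,z → push 31,0. Stack: [38, 31, 0]
BINARY_OP + → 31 + 0 = 31. Stack: [38, 31]
BINARY_OP * → 38 * 31 = 1178. Stack: [1178]
STORE_FAST u → u=1178. Stack: []
LOAD_FAST_LOAD_FAST u,b → push 1178,14. Stack: [1178, 14]
BINARY_OP - → 1178 - 14 = 1164. Stack: [1164]
STORE_FAST w → w=1164. Stack: []
LOAD_FAST_LOAD_FAST a,w → push 31,1164. Stack: [31, 1164]
BINARY_OP % → 31 % 1164 = 31. Stack: [31]
STORE_FAST r → r=31. Stack: []
LOAD_FAST_LOAD_FAST u,r → push 1178,31. Stack: [1178, 31]
BINARY_OP * → 1178 * 31 = 36518. Stack: [36518]
LOAD_FAST u → push 1178. Stack: [36518, 1178]
BINARY_OP | → 36518 | 1178 = 36542. Stack: [36542]
STORE_FAST s → s=36542. Stack: []
LOAD_FAST s → push 36542. Stack: [36542]
RETURN_VALUE → return 36542.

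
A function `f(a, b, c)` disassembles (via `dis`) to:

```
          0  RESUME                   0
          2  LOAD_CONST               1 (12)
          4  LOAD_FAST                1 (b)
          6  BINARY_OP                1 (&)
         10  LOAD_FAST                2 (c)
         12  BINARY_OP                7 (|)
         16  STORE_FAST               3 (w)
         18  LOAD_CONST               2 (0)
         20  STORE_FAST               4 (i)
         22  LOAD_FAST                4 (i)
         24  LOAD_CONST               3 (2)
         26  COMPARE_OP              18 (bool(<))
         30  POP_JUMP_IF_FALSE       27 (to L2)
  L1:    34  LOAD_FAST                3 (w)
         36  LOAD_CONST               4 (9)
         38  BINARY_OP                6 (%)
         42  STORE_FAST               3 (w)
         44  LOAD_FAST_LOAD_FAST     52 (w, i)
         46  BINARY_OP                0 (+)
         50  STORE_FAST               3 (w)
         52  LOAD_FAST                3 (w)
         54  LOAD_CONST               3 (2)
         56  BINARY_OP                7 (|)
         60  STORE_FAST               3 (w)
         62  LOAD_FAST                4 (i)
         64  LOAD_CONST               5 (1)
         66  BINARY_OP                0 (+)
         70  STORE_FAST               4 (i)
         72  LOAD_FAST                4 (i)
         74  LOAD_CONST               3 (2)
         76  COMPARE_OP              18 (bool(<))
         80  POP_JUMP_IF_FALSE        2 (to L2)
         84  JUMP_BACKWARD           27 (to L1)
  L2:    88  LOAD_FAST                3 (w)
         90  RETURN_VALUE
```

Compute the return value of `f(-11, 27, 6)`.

LOAD_CONST → push 12. Stack: [12]
LOAD_FAST b → push 27. Stack: [12, 27]
BINARY_OP & → 12 & 27 = 8. Stack: [8]
LOAD_FAST c → push 6. Stack: [8, 6]
BINARY_OP | → 8 | 6 = 14. Stack: [14]
STORE_FAST w → w=14. Stack: []
LOAD_CONST → push 0. Stack: [0]
STORE_FAST i → i=0. Stack: []
LOAD_FAST i → push 0. Stack: [0]
LOAD_CONST → push 2. Stack: [0, 2]
COMPARE_OP bool(<) → 0 vs 2 = True. Stack: [True]
POP_JUMP_IF_FALSE → pop True; no jump. Stack: []
LOAD_FAST w → push 14. Stack: [14]
LOAD_CONST → push 9. Stack: [14, 9]
BINARY_OP % → 14 % 9 = 5. Stack: [5]
STORE_FAST w → w=5. Stack: []
LOAD_FAST_LOAD_FAST w,i → push 5,0. Stack: [5, 0]
BINARY_OP + → 5 + 0 = 5. Stack: [5]
STORE_FAST w → w=5. Stack: []
LOAD_FAST w → push 5. Stack: [5]
LOAD_CONST → push 2. Stack: [5, 2]
BINARY_OP | → 5 | 2 = 7. Stack: [7]
STORE_FAST w → w=7. Stack: []
LOAD_FAST i → push 0. Stack: [0]
LOAD_CONST → push 1. Stack: [0, 1]
BINARY_OP + → 0 + 1 = 1. Stack: [1]
STORE_FAST i → i=1. Stack: []
LOAD_FAST i → push 1. Stack: [1]
LOAD_CONST → push 2. Stack: [1, 2]
COMPARE_OP bool(<) → 1 vs 2 = True. Stack: [True]
POP_JUMP_IF_FALSE → pop True; no jump. Stack: []
LOAD_FAST w → push 7. Stack: [7]
LOAD_CONST → push 9. Stack: [7, 9]
BINARY_OP % → 7 % 9 = 7. Stack: [7]
STORE_FAST w → w=7. Stack: []
LOAD_FAST_LOAD_FAST w,i → push 7,1. Stack: [7, 1]
BINARY_OP + → 7 + 1 = 8. Stack: [8]
STORE_FAST w → w=8. Stack: []
LOAD_FAST w → push 8. Stack: [8]
LOAD_CONST → push 2. Stack: [8, 2]
BINARY_OP | → 8 | 2 = 10. Stack: [10]
STORE_FAST w → w=10. Stack: []
LOAD_FAST i → push 1. Stack: [1]
LOAD_CONST → push 1. Stack: [1, 1]
BINARY_OP + → 1 + 1 = 2. Stack: [2]
STORE_FAST i → i=2. Stack: []
LOAD_FAST i → push 2. Stack: [2]
LOAD_CONST → push 2. Stack: [2, 2]
COMPARE_OP bool(<) → 2 vs 2 = False. Stack: [False]
POP_JUMP_IF_FALSE → pop False; jump. Stack: []
LOAD_FAST w → push 10. Stack: [10]
RETURN_VALUE → return 10.

10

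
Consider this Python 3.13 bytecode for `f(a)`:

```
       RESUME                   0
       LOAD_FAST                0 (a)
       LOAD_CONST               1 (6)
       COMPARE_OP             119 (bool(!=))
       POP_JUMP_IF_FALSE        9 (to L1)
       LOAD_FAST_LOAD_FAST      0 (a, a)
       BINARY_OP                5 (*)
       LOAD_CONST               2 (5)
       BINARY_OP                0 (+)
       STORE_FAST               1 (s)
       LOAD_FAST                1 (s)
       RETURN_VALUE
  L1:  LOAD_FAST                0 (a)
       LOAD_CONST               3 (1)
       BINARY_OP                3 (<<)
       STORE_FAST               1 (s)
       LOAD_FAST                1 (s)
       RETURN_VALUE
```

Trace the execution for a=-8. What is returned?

69

LOAD_FAST a → push -8. Stack: [-8]
LOAD_CONST → push 6. Stack: [-8, 6]
COMPARE_OP bool(!=) → -8 vs 6 = True. Stack: [True]
POP_JUMP_IF_FALSE → pop True; no jump. Stack: []
LOAD_FAST_LOAD_FAST a,a → push -8,-8. Stack: [-8, -8]
BINARY_OP * → -8 * -8 = 64. Stack: [64]
LOAD_CONST → push 5. Stack: [64, 5]
BINARY_OP + → 64 + 5 = 69. Stack: [69]
STORE_FAST s → s=69. Stack: []
LOAD_FAST s → push 69. Stack: [69]
RETURN_VALUE → return 69.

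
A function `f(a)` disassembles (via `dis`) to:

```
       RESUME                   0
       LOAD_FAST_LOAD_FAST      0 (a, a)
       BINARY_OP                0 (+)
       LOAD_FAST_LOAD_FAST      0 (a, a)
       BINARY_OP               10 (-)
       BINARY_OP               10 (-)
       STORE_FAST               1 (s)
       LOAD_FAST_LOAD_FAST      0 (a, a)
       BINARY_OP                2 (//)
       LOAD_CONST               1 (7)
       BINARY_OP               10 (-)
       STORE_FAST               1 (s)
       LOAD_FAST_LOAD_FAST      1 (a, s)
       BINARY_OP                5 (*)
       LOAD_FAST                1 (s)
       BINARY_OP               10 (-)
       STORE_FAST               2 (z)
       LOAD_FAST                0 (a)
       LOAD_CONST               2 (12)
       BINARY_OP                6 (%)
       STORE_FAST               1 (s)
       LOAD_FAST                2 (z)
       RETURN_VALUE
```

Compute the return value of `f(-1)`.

12

LOAD_FAST_LOAD_FAST a,a → push -1,-1. Stack: [-1, -1]
BINARY_OP + → -1 + -1 = -2. Stack: [-2]
LOAD_FAST_LOAD_FAST a,a → push -1,-1. Stack: [-2, -1, -1]
BINARY_OP - → -1 - -1 = 0. Stack: [-2, 0]
BINARY_OP - → -2 - 0 = -2. Stack: [-2]
STORE_FAST s → s=-2. Stack: []
LOAD_FAST_LOAD_FAST a,a → push -1,-1. Stack: [-1, -1]
BINARY_OP // → -1 // -1 = 1. Stack: [1]
LOAD_CONST → push 7. Stack: [1, 7]
BINARY_OP - → 1 - 7 = -6. Stack: [-6]
STORE_FAST s → s=-6. Stack: []
LOAD_FAST_LOAD_FAST a,s → push -1,-6. Stack: [-1, -6]
BINARY_OP * → -1 * -6 = 6. Stack: [6]
LOAD_FAST s → push -6. Stack: [6, -6]
BINARY_OP - → 6 - -6 = 12. Stack: [12]
STORE_FAST z → z=12. Stack: []
LOAD_FAST a → push -1. Stack: [-1]
LOAD_CONST → push 12. Stack: [-1, 12]
BINARY_OP % → -1 % 12 = 11. Stack: [11]
STORE_FAST s → s=11. Stack: []
LOAD_FAST z → push 12. Stack: [12]
RETURN_VALUE → return 12.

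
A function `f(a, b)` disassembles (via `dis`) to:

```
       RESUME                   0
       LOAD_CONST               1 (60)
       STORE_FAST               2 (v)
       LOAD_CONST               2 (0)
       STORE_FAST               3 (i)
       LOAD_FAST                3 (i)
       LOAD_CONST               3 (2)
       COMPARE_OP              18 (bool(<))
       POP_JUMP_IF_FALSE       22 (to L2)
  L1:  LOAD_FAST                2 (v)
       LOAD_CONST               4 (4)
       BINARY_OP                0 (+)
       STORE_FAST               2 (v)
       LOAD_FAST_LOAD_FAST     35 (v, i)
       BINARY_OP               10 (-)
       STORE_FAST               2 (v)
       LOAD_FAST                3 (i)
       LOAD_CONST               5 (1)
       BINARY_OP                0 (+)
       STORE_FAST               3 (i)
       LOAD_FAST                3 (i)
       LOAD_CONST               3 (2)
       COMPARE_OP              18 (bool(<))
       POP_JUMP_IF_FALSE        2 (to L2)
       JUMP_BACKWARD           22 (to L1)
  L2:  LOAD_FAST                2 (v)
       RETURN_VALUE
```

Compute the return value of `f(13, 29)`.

67

LOAD_CONST → push 60. Stack: [60]
STORE_FAST v → v=60. Stack: []
LOAD_CONST → push 0. Stack: [0]
STORE_FAST i → i=0. Stack: []
LOAD_FAST i → push 0. Stack: [0]
LOAD_CONST → push 2. Stack: [0, 2]
COMPARE_OP bool(<) → 0 vs 2 = True. Stack: [True]
POP_JUMP_IF_FALSE → pop True; no jump. Stack: []
LOAD_FAST v → push 60. Stack: [60]
LOAD_CONST → push 4. Stack: [60, 4]
BINARY_OP + → 60 + 4 = 64. Stack: [64]
STORE_FAST v → v=64. Stack: []
LOAD_FAST_LOAD_FAST v,i → push 64,0. Stack: [64, 0]
BINARY_OP - → 64 - 0 = 64. Stack: [64]
STORE_FAST v → v=64. Stack: []
LOAD_FAST i → push 0. Stack: [0]
LOAD_CONST → push 1. Stack: [0, 1]
BINARY_OP + → 0 + 1 = 1. Stack: [1]
STORE_FAST i → i=1. Stack: []
LOAD_FAST i → push 1. Stack: [1]
LOAD_CONST → push 2. Stack: [1, 2]
COMPARE_OP bool(<) → 1 vs 2 = True. Stack: [True]
POP_JUMP_IF_FALSE → pop True; no jump. Stack: []
LOAD_FAST v → push 64. Stack: [64]
LOAD_CONST → push 4. Stack: [64, 4]
BINARY_OP + → 64 + 4 = 68. Stack: [68]
STORE_FAST v → v=68. Stack: []
LOAD_FAST_LOAD_FAST v,i → push 68,1. Stack: [68, 1]
BINARY_OP - → 68 - 1 = 67. Stack: [67]
STORE_FAST v → v=67. Stack: []
LOAD_FAST i → push 1. Stack: [1]
LOAD_CONST → push 1. Stack: [1, 1]
BINARY_OP + → 1 + 1 = 2. Stack: [2]
STORE_FAST i → i=2. Stack: []
LOAD_FAST i → push 2. Stack: [2]
LOAD_CONST → push 2. Stack: [2, 2]
COMPARE_OP bool(<) → 2 vs 2 = False. Stack: [False]
POP_JUMP_IF_FALSE → pop False; jump. Stack: []
LOAD_FAST v → push 67. Stack: [67]
RETURN_VALUE → return 67.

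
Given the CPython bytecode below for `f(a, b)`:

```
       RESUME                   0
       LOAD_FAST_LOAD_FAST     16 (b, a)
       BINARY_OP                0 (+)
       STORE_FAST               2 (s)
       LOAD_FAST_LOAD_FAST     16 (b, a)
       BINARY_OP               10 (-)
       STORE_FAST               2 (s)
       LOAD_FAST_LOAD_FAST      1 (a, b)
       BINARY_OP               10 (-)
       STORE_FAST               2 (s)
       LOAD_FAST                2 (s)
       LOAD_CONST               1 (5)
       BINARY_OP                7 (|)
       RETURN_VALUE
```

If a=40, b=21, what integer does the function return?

LOAD_FAST_LOAD_FAST b,a → push 21,40. Stack: [21, 40]
BINARY_OP + → 21 + 40 = 61. Stack: [61]
STORE_FAST s → s=61. Stack: []
LOAD_FAST_LOAD_FAST b,a → push 21,40. Stack: [21, 40]
BINARY_OP - → 21 - 40 = -19. Stack: [-19]
STORE_FAST s → s=-19. Stack: []
LOAD_FAST_LOAD_FAST a,b → push 40,21. Stack: [40, 21]
BINARY_OP - → 40 - 21 = 19. Stack: [19]
STORE_FAST s → s=19. Stack: []
LOAD_FAST s → push 19. Stack: [19]
LOAD_CONST → push 5. Stack: [19, 5]
BINARY_OP | → 19 | 5 = 23. Stack: [23]
RETURN_VALUE → return 23.

23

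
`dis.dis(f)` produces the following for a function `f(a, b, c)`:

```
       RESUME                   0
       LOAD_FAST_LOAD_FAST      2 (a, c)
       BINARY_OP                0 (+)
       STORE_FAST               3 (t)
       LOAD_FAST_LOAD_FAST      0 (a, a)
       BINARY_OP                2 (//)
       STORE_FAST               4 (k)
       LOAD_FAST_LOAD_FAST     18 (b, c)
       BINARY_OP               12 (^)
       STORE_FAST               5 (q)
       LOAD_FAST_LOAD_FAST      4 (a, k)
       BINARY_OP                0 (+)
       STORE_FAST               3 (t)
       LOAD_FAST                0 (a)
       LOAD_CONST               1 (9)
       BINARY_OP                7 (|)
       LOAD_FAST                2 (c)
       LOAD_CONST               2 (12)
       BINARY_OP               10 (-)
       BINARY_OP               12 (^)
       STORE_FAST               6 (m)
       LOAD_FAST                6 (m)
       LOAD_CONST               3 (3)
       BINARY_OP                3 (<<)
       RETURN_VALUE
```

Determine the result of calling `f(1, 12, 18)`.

120

LOAD_FAST_LOAD_FAST a,c → push 1,18. Stack: [1, 18]
BINARY_OP + → 1 + 18 = 19. Stack: [19]
STORE_FAST t → t=19. Stack: []
LOAD_FAST_LOAD_FAST a,a → push 1,1. Stack: [1, 1]
BINARY_OP // → 1 // 1 = 1. Stack: [1]
STORE_FAST k → k=1. Stack: []
LOAD_FAST_LOAD_FAST b,c → push 12,18. Stack: [12, 18]
BINARY_OP ^ → 12 ^ 18 = 30. Stack: [30]
STORE_FAST q → q=30. Stack: []
LOAD_FAST_LOAD_FAST a,k → push 1,1. Stack: [1, 1]
BINARY_OP + → 1 + 1 = 2. Stack: [2]
STORE_FAST t → t=2. Stack: []
LOAD_FAST a → push 1. Stack: [1]
LOAD_CONST → push 9. Stack: [1, 9]
BINARY_OP | → 1 | 9 = 9. Stack: [9]
LOAD_FAST c → push 18. Stack: [9, 18]
LOAD_CONST → push 12. Stack: [9, 18, 12]
BINARY_OP - → 18 - 12 = 6. Stack: [9, 6]
BINARY_OP ^ → 9 ^ 6 = 15. Stack: [15]
STORE_FAST m → m=15. Stack: []
LOAD_FAST m → push 15. Stack: [15]
LOAD_CONST → push 3. Stack: [15, 3]
BINARY_OP << → 15 << 3 = 120. Stack: [120]
RETURN_VALUE → return 120.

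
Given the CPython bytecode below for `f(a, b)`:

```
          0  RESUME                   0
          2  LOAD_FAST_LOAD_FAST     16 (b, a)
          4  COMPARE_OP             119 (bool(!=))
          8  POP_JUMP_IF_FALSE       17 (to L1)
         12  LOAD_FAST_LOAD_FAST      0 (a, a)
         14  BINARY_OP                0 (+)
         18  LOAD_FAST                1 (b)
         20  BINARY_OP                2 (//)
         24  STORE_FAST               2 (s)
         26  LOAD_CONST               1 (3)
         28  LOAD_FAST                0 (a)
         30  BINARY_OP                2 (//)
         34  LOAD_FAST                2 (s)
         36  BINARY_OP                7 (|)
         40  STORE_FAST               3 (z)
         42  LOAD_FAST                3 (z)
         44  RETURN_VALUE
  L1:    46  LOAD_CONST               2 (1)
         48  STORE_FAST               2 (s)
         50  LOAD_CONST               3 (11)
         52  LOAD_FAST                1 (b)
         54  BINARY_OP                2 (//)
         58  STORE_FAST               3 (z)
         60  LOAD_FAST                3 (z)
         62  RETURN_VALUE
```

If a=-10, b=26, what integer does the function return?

-1

LOAD_FAST_LOAD_FAST b,a → push 26,-10. Stack: [26, -10]
COMPARE_OP bool(!=) → 26 vs -10 = True. Stack: [True]
POP_JUMP_IF_FALSE → pop True; no jump. Stack: []
LOAD_FAST_LOAD_FAST a,a → push -10,-10. Stack: [-10, -10]
BINARY_OP + → -10 + -10 = -20. Stack: [-20]
LOAD_FAST b → push 26. Stack: [-20, 26]
BINARY_OP // → -20 // 26 = -1. Stack: [-1]
STORE_FAST s → s=-1. Stack: []
LOAD_CONST → push 3. Stack: [3]
LOAD_FAST a → push -10. Stack: [3, -10]
BINARY_OP // → 3 // -10 = -1. Stack: [-1]
LOAD_FAST s → push -1. Stack: [-1, -1]
BINARY_OP | → -1 | -1 = -1. Stack: [-1]
STORE_FAST z → z=-1. Stack: []
LOAD_FAST z → push -1. Stack: [-1]
RETURN_VALUE → return -1.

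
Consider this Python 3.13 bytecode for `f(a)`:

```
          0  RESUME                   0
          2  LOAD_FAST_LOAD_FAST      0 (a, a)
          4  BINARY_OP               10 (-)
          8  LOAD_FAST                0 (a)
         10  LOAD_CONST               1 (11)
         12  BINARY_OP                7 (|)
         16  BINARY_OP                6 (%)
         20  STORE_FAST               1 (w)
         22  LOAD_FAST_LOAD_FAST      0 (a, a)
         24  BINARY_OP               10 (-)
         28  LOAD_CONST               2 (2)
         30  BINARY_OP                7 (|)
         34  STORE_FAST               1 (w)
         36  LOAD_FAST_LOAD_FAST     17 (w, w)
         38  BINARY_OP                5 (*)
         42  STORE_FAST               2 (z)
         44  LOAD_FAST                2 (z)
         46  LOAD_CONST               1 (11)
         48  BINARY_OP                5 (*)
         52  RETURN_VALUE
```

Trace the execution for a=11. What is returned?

LOAD_FAST_LOAD_FAST a,a → push 11,11. Stack: [11, 11]
BINARY_OP - → 11 - 11 = 0. Stack: [0]
LOAD_FAST a → push 11. Stack: [0, 11]
LOAD_CONST → push 11. Stack: [0, 11, 11]
BINARY_OP | → 11 | 11 = 11. Stack: [0, 11]
BINARY_OP % → 0 % 11 = 0. Stack: [0]
STORE_FAST w → w=0. Stack: []
LOAD_FAST_LOAD_FAST a,a → push 11,11. Stack: [11, 11]
BINARY_OP - → 11 - 11 = 0. Stack: [0]
LOAD_CONST → push 2. Stack: [0, 2]
BINARY_OP | → 0 | 2 = 2. Stack: [2]
STORE_FAST w → w=2. Stack: []
LOAD_FAST_LOAD_FAST w,w → push 2,2. Stack: [2, 2]
BINARY_OP * → 2 * 2 = 4. Stack: [4]
STORE_FAST z → z=4. Stack: []
LOAD_FAST z → push 4. Stack: [4]
LOAD_CONST → push 11. Stack: [4, 11]
BINARY_OP * → 4 * 11 = 44. Stack: [44]
RETURN_VALUE → return 44.

44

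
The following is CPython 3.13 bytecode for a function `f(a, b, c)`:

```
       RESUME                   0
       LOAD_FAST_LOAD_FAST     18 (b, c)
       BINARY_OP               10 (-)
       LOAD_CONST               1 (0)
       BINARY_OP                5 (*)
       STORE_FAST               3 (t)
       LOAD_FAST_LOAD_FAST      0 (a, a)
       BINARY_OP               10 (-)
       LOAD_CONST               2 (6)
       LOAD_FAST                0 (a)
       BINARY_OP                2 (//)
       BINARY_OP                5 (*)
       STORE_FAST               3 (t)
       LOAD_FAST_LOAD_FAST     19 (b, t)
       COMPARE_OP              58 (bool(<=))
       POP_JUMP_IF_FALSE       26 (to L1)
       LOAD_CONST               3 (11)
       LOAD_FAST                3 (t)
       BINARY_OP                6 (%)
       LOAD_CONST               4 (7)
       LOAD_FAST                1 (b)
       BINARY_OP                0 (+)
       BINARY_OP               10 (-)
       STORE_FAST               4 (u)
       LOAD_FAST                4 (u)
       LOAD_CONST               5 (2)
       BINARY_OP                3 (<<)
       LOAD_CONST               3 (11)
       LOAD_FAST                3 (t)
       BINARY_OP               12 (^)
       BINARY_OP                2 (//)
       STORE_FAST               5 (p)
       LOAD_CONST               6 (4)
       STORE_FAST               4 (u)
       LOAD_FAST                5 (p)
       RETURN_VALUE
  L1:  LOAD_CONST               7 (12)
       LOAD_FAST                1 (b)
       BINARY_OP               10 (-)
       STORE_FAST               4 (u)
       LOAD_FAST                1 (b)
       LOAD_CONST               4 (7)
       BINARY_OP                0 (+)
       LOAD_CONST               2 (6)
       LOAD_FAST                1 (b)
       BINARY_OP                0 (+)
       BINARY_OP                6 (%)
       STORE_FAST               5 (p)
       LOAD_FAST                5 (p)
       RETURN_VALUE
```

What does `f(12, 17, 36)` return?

LOAD_FAST_LOAD_FAST b,c → push 17,36. Stack: [17, 36]
BINARY_OP - → 17 - 36 = -19. Stack: [-19]
LOAD_CONST → push 0. Stack: [-19, 0]
BINARY_OP * → -19 * 0 = 0. Stack: [0]
STORE_FAST t → t=0. Stack: []
LOAD_FAST_LOAD_FAST a,a → push 12,12. Stack: [12, 12]
BINARY_OP - → 12 - 12 = 0. Stack: [0]
LOAD_CONST → push 6. Stack: [0, 6]
LOAD_FAST a → push 12. Stack: [0, 6, 12]
BINARY_OP // → 6 // 12 = 0. Stack: [0, 0]
BINARY_OP * → 0 * 0 = 0. Stack: [0]
STORE_FAST t → t=0. Stack: []
LOAD_FAST_LOAD_FAST b,t → push 17,0. Stack: [17, 0]
COMPARE_OP bool(<=) → 17 vs 0 = False. Stack: [False]
POP_JUMP_IF_FALSE → pop False; jump. Stack: []
LOAD_CONST → push 12. Stack: [12]
LOAD_FAST b → push 17. Stack: [12, 17]
BINARY_OP - → 12 - 17 = -5. Stack: [-5]
STORE_FAST u → u=-5. Stack: []
LOAD_FAST b → push 17. Stack: [17]
LOAD_CONST → push 7. Stack: [17, 7]
BINARY_OP + → 17 + 7 = 24. Stack: [24]
LOAD_CONST → push 6. Stack: [24, 6]
LOAD_FAST b → push 17. Stack: [24, 6, 17]
BINARY_OP + → 6 + 17 = 23. Stack: [24, 23]
BINARY_OP % → 24 % 23 = 1. Stack: [1]
STORE_FAST p → p=1. Stack: []
LOAD_FAST p → push 1. Stack: [1]
RETURN_VALUE → return 1.

1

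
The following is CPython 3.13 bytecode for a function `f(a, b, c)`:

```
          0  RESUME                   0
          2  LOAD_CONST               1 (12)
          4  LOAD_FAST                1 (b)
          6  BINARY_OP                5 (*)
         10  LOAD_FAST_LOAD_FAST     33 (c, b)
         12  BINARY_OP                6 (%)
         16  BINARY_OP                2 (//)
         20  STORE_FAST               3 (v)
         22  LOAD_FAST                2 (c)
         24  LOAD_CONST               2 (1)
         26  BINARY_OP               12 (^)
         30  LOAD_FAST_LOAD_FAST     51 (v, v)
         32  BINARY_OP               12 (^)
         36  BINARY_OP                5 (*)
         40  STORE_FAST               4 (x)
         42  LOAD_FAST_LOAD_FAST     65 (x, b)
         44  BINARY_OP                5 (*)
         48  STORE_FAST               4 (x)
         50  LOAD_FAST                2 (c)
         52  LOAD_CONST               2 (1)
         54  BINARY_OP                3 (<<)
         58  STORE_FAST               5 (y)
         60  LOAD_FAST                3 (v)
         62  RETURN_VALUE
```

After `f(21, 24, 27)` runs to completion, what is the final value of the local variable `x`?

LOAD_CONST → push 12. Stack: [12]
LOAD_FAST b → push 24. Stack: [12, 24]
BINARY_OP * → 12 * 24 = 288. Stack: [288]
LOAD_FAST_LOAD_FAST c,b → push 27,24. Stack: [288, 27, 24]
BINARY_OP % → 27 % 24 = 3. Stack: [288, 3]
BINARY_OP // → 288 // 3 = 96. Stack: [96]
STORE_FAST v → v=96. Stack: []
LOAD_FAST c → push 27. Stack: [27]
LOAD_CONST → push 1. Stack: [27, 1]
BINARY_OP ^ → 27 ^ 1 = 26. Stack: [26]
LOAD_FAST_LOAD_FAST v,v → push 96,96. Stack: [26, 96, 96]
BINARY_OP ^ → 96 ^ 96 = 0. Stack: [26, 0]
BINARY_OP * → 26 * 0 = 0. Stack: [0]
STORE_FAST x → x=0. Stack: []
LOAD_FAST_LOAD_FAST x,b → push 0,24. Stack: [0, 24]
BINARY_OP * → 0 * 24 = 0. Stack: [0]
STORE_FAST x → x=0. Stack: []
LOAD_FAST c → push 27. Stack: [27]
LOAD_CONST → push 1. Stack: [27, 1]
BINARY_OP << → 27 << 1 = 54. Stack: [54]
STORE_FAST y → y=54. Stack: []
LOAD_FAST v → push 96. Stack: [96]
RETURN_VALUE → return 96.

0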